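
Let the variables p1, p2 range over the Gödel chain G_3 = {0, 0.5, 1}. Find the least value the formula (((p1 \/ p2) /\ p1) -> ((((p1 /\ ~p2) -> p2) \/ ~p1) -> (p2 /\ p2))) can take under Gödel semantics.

0.50

The minimum is attained at p1 = 1, p2 = 0.5:
  (p1 \/ p2) = max(1, 0.5) = 1
  ((p1 \/ p2) /\ p1) = min(1, 1) = 1
  ~p2: Gödel ¬ of 0.5 = 0 (operand ≠ 0)
  (p1 /\ ~p2) = min(1, 0) = 0
  ((p1 /\ ~p2) -> p2): 0 ≤ 0.5, so result = 1
  ~p1: Gödel ¬ of 1 = 0 (operand ≠ 0)
  (((p1 /\ ~p2) -> p2) \/ ~p1) = max(1, 0) = 1
  (p2 /\ p2) = min(0.5, 0.5) = 0.5
  ((((p1 /\ ~p2) -> p2) \/ ~p1) -> (p2 /\ p2)): 1 > 0.5, so result = 0.5
  (((p1 \/ p2) /\ p1) -> ((((p1 /\ ~p2) -> p2) \/ ~p1) -> (p2 /\ p2))): 1 > 0.5, so result = 0.5
Checking all 9 assignments confirms none give a value below 0.50.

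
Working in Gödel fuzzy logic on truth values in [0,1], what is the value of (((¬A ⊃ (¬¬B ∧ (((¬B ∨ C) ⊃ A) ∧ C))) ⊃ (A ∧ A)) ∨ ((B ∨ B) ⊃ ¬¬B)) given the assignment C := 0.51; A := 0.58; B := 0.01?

1.00

¬A: Gödel ¬ of 0.58 = 0 (operand ≠ 0)
¬B: Gödel ¬ of 0.01 = 0 (operand ≠ 0)
¬¬B: Gödel ¬ of 0 = 1 (operand is 0)
¬B: Gödel ¬ of 0.01 = 0 (operand ≠ 0)
(¬B ∨ C) = max(0, 0.51) = 0.51
((¬B ∨ C) ⊃ A): 0.51 ≤ 0.58, so result = 1
(((¬B ∨ C) ⊃ A) ∧ C) = min(1, 0.51) = 0.51
(¬¬B ∧ (((¬B ∨ C) ⊃ A) ∧ C)) = min(1, 0.51) = 0.51
(¬A ⊃ (¬¬B ∧ (((¬B ∨ C) ⊃ A) ∧ C))): 0 ≤ 0.51, so result = 1
(A ∧ A) = min(0.58, 0.58) = 0.58
((¬A ⊃ (¬¬B ∧ (((¬B ∨ C) ⊃ A) ∧ C))) ⊃ (A ∧ A)): 1 > 0.58, so result = 0.58
(B ∨ B) = max(0.01, 0.01) = 0.01
¬B: Gödel ¬ of 0.01 = 0 (operand ≠ 0)
¬¬B: Gödel ¬ of 0 = 1 (operand is 0)
((B ∨ B) ⊃ ¬¬B): 0.01 ≤ 1, so result = 1
(((¬A ⊃ (¬¬B ∧ (((¬B ∨ C) ⊃ A) ∧ C))) ⊃ (A ∧ A)) ∨ ((B ∨ B) ⊃ ¬¬B)) = max(0.58, 1) = 1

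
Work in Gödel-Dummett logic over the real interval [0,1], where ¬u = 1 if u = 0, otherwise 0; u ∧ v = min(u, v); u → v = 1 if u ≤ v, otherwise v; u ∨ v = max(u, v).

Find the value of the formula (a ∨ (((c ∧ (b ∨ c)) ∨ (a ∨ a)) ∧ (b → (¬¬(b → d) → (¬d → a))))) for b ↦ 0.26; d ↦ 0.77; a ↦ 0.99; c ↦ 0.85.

(b ∨ c) = max(0.26, 0.85) = 0.85
(c ∧ (b ∨ c)) = min(0.85, 0.85) = 0.85
(a ∨ a) = max(0.99, 0.99) = 0.99
((c ∧ (b ∨ c)) ∨ (a ∨ a)) = max(0.85, 0.99) = 0.99
(b → d): 0.26 ≤ 0.77, so result = 1
¬(b → d): Gödel ¬ of 1 = 0 (operand ≠ 0)
¬¬(b → d): Gödel ¬ of 0 = 1 (operand is 0)
¬d: Gödel ¬ of 0.77 = 0 (operand ≠ 0)
(¬d → a): 0 ≤ 0.99, so result = 1
(¬¬(b → d) → (¬d → a)): 1 ≤ 1, so result = 1
(b → (¬¬(b → d) → (¬d → a))): 0.26 ≤ 1, so result = 1
(((c ∧ (b ∨ c)) ∨ (a ∨ a)) ∧ (b → (¬¬(b → d) → (¬d → a)))) = min(0.99, 1) = 0.99
(a ∨ (((c ∧ (b ∨ c)) ∨ (a ∨ a)) ∧ (b → (¬¬(b → d) → (¬d → a))))) = max(0.99, 0.99) = 0.99

0.99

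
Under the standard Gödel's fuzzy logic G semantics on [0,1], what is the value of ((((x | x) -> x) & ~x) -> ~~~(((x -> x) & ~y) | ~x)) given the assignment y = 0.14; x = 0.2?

1.00

(x | x) = max(0.2, 0.2) = 0.2
((x | x) -> x): 0.2 ≤ 0.2, so result = 1
~x: Gödel ¬ of 0.2 = 0 (operand ≠ 0)
(((x | x) -> x) & ~x) = min(1, 0) = 0
(x -> x): 0.2 ≤ 0.2, so result = 1
~y: Gödel ¬ of 0.14 = 0 (operand ≠ 0)
((x -> x) & ~y) = min(1, 0) = 0
~x: Gödel ¬ of 0.2 = 0 (operand ≠ 0)
(((x -> x) & ~y) | ~x) = max(0, 0) = 0
~(((x -> x) & ~y) | ~x): Gödel ¬ of 0 = 1 (operand is 0)
~~(((x -> x) & ~y) | ~x): Gödel ¬ of 1 = 0 (operand ≠ 0)
~~~(((x -> x) & ~y) | ~x): Gödel ¬ of 0 = 1 (operand is 0)
((((x | x) -> x) & ~x) -> ~~~(((x -> x) & ~y) | ~x)): 0 ≤ 1, so result = 1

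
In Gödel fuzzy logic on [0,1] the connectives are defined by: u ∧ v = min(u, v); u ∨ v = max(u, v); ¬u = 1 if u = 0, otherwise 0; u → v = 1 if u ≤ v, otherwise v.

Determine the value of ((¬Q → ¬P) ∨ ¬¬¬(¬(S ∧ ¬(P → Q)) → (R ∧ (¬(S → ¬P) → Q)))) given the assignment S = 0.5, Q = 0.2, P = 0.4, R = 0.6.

¬Q: Gödel ¬ of 0.2 = 0 (operand ≠ 0)
¬P: Gödel ¬ of 0.4 = 0 (operand ≠ 0)
(¬Q → ¬P): 0 ≤ 0, so result = 1
(P → Q): 0.4 > 0.2, so result = 0.2
¬(P → Q): Gödel ¬ of 0.2 = 0 (operand ≠ 0)
(S ∧ ¬(P → Q)) = min(0.5, 0) = 0
¬(S ∧ ¬(P → Q)): Gödel ¬ of 0 = 1 (operand is 0)
¬P: Gödel ¬ of 0.4 = 0 (operand ≠ 0)
(S → ¬P): 0.5 > 0, so result = 0
¬(S → ¬P): Gödel ¬ of 0 = 1 (operand is 0)
(¬(S → ¬P) → Q): 1 > 0.2, so result = 0.2
(R ∧ (¬(S → ¬P) → Q)) = min(0.6, 0.2) = 0.2
(¬(S ∧ ¬(P → Q)) → (R ∧ (¬(S → ¬P) → Q))): 1 > 0.2, so result = 0.2
¬(¬(S ∧ ¬(P → Q)) → (R ∧ (¬(S → ¬P) → Q))): Gödel ¬ of 0.2 = 0 (operand ≠ 0)
¬¬(¬(S ∧ ¬(P → Q)) → (R ∧ (¬(S → ¬P) → Q))): Gödel ¬ of 0 = 1 (operand is 0)
¬¬¬(¬(S ∧ ¬(P → Q)) → (R ∧ (¬(S → ¬P) → Q))): Gödel ¬ of 1 = 0 (operand ≠ 0)
((¬Q → ¬P) ∨ ¬¬¬(¬(S ∧ ¬(P → Q)) → (R ∧ (¬(S → ¬P) → Q)))) = max(1, 0) = 1

1.00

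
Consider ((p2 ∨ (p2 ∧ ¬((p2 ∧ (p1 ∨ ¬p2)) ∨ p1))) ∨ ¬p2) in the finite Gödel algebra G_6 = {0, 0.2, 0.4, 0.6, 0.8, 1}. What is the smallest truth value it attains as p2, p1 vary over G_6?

The minimum is attained at p2 = 0.2, p1 = 0:
  ¬p2: Gödel ¬ of 0.2 = 0 (operand ≠ 0)
  (p1 ∨ ¬p2) = max(0, 0) = 0
  (p2 ∧ (p1 ∨ ¬p2)) = min(0.2, 0) = 0
  ((p2 ∧ (p1 ∨ ¬p2)) ∨ p1) = max(0, 0) = 0
  ¬((p2 ∧ (p1 ∨ ¬p2)) ∨ p1): Gödel ¬ of 0 = 1 (operand is 0)
  (p2 ∧ ¬((p2 ∧ (p1 ∨ ¬p2)) ∨ p1)) = min(0.2, 1) = 0.2
  (p2 ∨ (p2 ∧ ¬((p2 ∧ (p1 ∨ ¬p2)) ∨ p1))) = max(0.2, 0.2) = 0.2
  ¬p2: Gödel ¬ of 0.2 = 0 (operand ≠ 0)
  ((p2 ∨ (p2 ∧ ¬((p2 ∧ (p1 ∨ ¬p2)) ∨ p1))) ∨ ¬p2) = max(0.2, 0) = 0.2
Checking all 36 assignments confirms none give a value below 0.20.

0.20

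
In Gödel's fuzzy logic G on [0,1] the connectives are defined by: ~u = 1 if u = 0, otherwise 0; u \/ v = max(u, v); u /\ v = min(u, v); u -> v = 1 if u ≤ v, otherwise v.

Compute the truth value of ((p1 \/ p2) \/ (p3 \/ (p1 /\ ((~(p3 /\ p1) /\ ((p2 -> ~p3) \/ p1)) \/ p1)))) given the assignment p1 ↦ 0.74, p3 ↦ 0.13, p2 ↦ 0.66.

0.74

(p1 \/ p2) = max(0.74, 0.66) = 0.74
(p3 /\ p1) = min(0.13, 0.74) = 0.13
~(p3 /\ p1): Gödel ¬ of 0.13 = 0 (operand ≠ 0)
~p3: Gödel ¬ of 0.13 = 0 (operand ≠ 0)
(p2 -> ~p3): 0.66 > 0, so result = 0
((p2 -> ~p3) \/ p1) = max(0, 0.74) = 0.74
(~(p3 /\ p1) /\ ((p2 -> ~p3) \/ p1)) = min(0, 0.74) = 0
((~(p3 /\ p1) /\ ((p2 -> ~p3) \/ p1)) \/ p1) = max(0, 0.74) = 0.74
(p1 /\ ((~(p3 /\ p1) /\ ((p2 -> ~p3) \/ p1)) \/ p1)) = min(0.74, 0.74) = 0.74
(p3 \/ (p1 /\ ((~(p3 /\ p1) /\ ((p2 -> ~p3) \/ p1)) \/ p1))) = max(0.13, 0.74) = 0.74
((p1 \/ p2) \/ (p3 \/ (p1 /\ ((~(p3 /\ p1) /\ ((p2 -> ~p3) \/ p1)) \/ p1)))) = max(0.74, 0.74) = 0.74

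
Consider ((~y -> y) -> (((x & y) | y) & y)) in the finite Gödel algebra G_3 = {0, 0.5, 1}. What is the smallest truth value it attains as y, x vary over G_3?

The minimum is attained at y = 0.5, x = 0:
  ~y: Gödel ¬ of 0.5 = 0 (operand ≠ 0)
  (~y -> y): 0 ≤ 0.5, so result = 1
  (x & y) = min(0, 0.5) = 0
  ((x & y) | y) = max(0, 0.5) = 0.5
  (((x & y) | y) & y) = min(0.5, 0.5) = 0.5
  ((~y -> y) -> (((x & y) | y) & y)): 1 > 0.5, so result = 0.5
Checking all 9 assignments confirms none give a value below 0.50.

0.50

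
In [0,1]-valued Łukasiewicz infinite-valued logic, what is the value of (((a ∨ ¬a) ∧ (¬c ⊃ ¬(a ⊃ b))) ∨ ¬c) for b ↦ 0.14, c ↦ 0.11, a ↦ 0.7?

¬a: Łukasiewicz ¬ gives 1 − 0.7 = 0.3
(a ∨ ¬a) = max(0.7, 0.3) = 0.7
¬c: Łukasiewicz ¬ gives 1 − 0.11 = 0.89
(a ⊃ b): min(1, 1 − 0.7 + 0.14) = 0.44
¬(a ⊃ b): Łukasiewicz ¬ gives 1 − 0.44 = 0.56
(¬c ⊃ ¬(a ⊃ b)): min(1, 1 − 0.89 + 0.56) = 0.67
((a ∨ ¬a) ∧ (¬c ⊃ ¬(a ⊃ b))) = min(0.7, 0.67) = 0.67
¬c: Łukasiewicz ¬ gives 1 − 0.11 = 0.89
(((a ∨ ¬a) ∧ (¬c ⊃ ¬(a ⊃ b))) ∨ ¬c) = max(0.67, 0.89) = 0.89

0.89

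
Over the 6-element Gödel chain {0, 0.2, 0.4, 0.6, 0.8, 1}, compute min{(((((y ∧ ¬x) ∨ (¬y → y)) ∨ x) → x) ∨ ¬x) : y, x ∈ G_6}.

0.20

The minimum is attained at y = 0.2, x = 0.2:
  ¬x: Gödel ¬ of 0.2 = 0 (operand ≠ 0)
  (y ∧ ¬x) = min(0.2, 0) = 0
  ¬y: Gödel ¬ of 0.2 = 0 (operand ≠ 0)
  (¬y → y): 0 ≤ 0.2, so result = 1
  ((y ∧ ¬x) ∨ (¬y → y)) = max(0, 1) = 1
  (((y ∧ ¬x) ∨ (¬y → y)) ∨ x) = max(1, 0.2) = 1
  ((((y ∧ ¬x) ∨ (¬y → y)) ∨ x) → x): 1 > 0.2, so result = 0.2
  ¬x: Gödel ¬ of 0.2 = 0 (operand ≠ 0)
  (((((y ∧ ¬x) ∨ (¬y → y)) ∨ x) → x) ∨ ¬x) = max(0.2, 0) = 0.2
Checking all 36 assignments confirms none give a value below 0.20.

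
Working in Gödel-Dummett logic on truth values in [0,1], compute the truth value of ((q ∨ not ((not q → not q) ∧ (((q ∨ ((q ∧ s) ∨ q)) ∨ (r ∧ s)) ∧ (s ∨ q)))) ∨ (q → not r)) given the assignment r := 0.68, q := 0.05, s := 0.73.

0.05

not q: Gödel ¬ of 0.05 = 0 (operand ≠ 0)
not q: Gödel ¬ of 0.05 = 0 (operand ≠ 0)
(not q → not q): 0 ≤ 0, so result = 1
(q ∧ s) = min(0.05, 0.73) = 0.05
((q ∧ s) ∨ q) = max(0.05, 0.05) = 0.05
(q ∨ ((q ∧ s) ∨ q)) = max(0.05, 0.05) = 0.05
(r ∧ s) = min(0.68, 0.73) = 0.68
((q ∨ ((q ∧ s) ∨ q)) ∨ (r ∧ s)) = max(0.05, 0.68) = 0.68
(s ∨ q) = max(0.73, 0.05) = 0.73
(((q ∨ ((q ∧ s) ∨ q)) ∨ (r ∧ s)) ∧ (s ∨ q)) = min(0.68, 0.73) = 0.68
((not q → not q) ∧ (((q ∨ ((q ∧ s) ∨ q)) ∨ (r ∧ s)) ∧ (s ∨ q))) = min(1, 0.68) = 0.68
not ((not q → not q) ∧ (((q ∨ ((q ∧ s) ∨ q)) ∨ (r ∧ s)) ∧ (s ∨ q))): Gödel ¬ of 0.68 = 0 (operand ≠ 0)
(q ∨ not ((not q → not q) ∧ (((q ∨ ((q ∧ s) ∨ q)) ∨ (r ∧ s)) ∧ (s ∨ q)))) = max(0.05, 0) = 0.05
not r: Gödel ¬ of 0.68 = 0 (operand ≠ 0)
(q → not r): 0.05 > 0, so result = 0
((q ∨ not ((not q → not q) ∧ (((q ∨ ((q ∧ s) ∨ q)) ∨ (r ∧ s)) ∧ (s ∨ q)))) ∨ (q → not r)) = max(0.05, 0) = 0.05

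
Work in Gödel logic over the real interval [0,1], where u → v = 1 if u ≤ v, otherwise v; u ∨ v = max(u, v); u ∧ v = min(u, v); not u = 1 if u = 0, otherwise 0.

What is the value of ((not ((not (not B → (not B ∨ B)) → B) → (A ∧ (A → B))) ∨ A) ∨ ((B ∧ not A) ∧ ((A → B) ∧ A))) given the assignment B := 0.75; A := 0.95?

not B: Gödel ¬ of 0.75 = 0 (operand ≠ 0)
not B: Gödel ¬ of 0.75 = 0 (operand ≠ 0)
(not B ∨ B) = max(0, 0.75) = 0.75
(not B → (not B ∨ B)): 0 ≤ 0.75, so result = 1
not (not B → (not B ∨ B)): Gödel ¬ of 1 = 0 (operand ≠ 0)
(not (not B → (not B ∨ B)) → B): 0 ≤ 0.75, so result = 1
(A → B): 0.95 > 0.75, so result = 0.75
(A ∧ (A → B)) = min(0.95, 0.75) = 0.75
((not (not B → (not B ∨ B)) → B) → (A ∧ (A → B))): 1 > 0.75, so result = 0.75
not ((not (not B → (not B ∨ B)) → B) → (A ∧ (A → B))): Gödel ¬ of 0.75 = 0 (operand ≠ 0)
(not ((not (not B → (not B ∨ B)) → B) → (A ∧ (A → B))) ∨ A) = max(0, 0.95) = 0.95
not A: Gödel ¬ of 0.95 = 0 (operand ≠ 0)
(B ∧ not A) = min(0.75, 0) = 0
(A → B): 0.95 > 0.75, so result = 0.75
((A → B) ∧ A) = min(0.75, 0.95) = 0.75
((B ∧ not A) ∧ ((A → B) ∧ A)) = min(0, 0.75) = 0
((not ((not (not B → (not B ∨ B)) → B) → (A ∧ (A → B))) ∨ A) ∨ ((B ∧ not A) ∧ ((A → B) ∧ A))) = max(0.95, 0) = 0.95

0.95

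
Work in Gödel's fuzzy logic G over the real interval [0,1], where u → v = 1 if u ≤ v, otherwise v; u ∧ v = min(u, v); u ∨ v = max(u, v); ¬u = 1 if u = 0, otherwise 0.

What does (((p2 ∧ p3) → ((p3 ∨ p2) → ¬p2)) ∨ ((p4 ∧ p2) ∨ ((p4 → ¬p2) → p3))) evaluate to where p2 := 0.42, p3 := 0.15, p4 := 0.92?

1.00

(p2 ∧ p3) = min(0.42, 0.15) = 0.15
(p3 ∨ p2) = max(0.15, 0.42) = 0.42
¬p2: Gödel ¬ of 0.42 = 0 (operand ≠ 0)
((p3 ∨ p2) → ¬p2): 0.42 > 0, so result = 0
((p2 ∧ p3) → ((p3 ∨ p2) → ¬p2)): 0.15 > 0, so result = 0
(p4 ∧ p2) = min(0.92, 0.42) = 0.42
¬p2: Gödel ¬ of 0.42 = 0 (operand ≠ 0)
(p4 → ¬p2): 0.92 > 0, so result = 0
((p4 → ¬p2) → p3): 0 ≤ 0.15, so result = 1
((p4 ∧ p2) ∨ ((p4 → ¬p2) → p3)) = max(0.42, 1) = 1
(((p2 ∧ p3) → ((p3 ∨ p2) → ¬p2)) ∨ ((p4 ∧ p2) ∨ ((p4 → ¬p2) → p3))) = max(0, 1) = 1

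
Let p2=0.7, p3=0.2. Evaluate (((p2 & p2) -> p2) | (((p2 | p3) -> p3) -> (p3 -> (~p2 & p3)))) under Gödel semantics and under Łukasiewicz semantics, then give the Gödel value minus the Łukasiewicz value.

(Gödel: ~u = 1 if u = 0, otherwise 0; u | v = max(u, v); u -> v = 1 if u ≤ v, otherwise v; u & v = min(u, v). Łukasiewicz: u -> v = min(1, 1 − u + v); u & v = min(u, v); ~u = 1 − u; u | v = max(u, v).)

Gödel evaluation:
  (p2 & p2) = min(0.7, 0.7) = 0.7
  ((p2 & p2) -> p2): 0.7 ≤ 0.7, so result = 1
  (p2 | p3) = max(0.7, 0.2) = 0.7
  ((p2 | p3) -> p3): 0.7 > 0.2, so result = 0.2
  ~p2: Gödel ¬ of 0.7 = 0 (operand ≠ 0)
  (~p2 & p3) = min(0, 0.2) = 0
  (p3 -> (~p2 & p3)): 0.2 > 0, so result = 0
  (((p2 | p3) -> p3) -> (p3 -> (~p2 & p3))): 0.2 > 0, so result = 0
  (((p2 & p2) -> p2) | (((p2 | p3) -> p3) -> (p3 -> (~p2 & p3)))) = max(1, 0) = 1
  Gödel value = 1
Łukasiewicz evaluation:
  (p2 & p2) = min(0.7, 0.7) = 0.7
  ((p2 & p2) -> p2): min(1, 1 − 0.7 + 0.7) = 1
  (p2 | p3) = max(0.7, 0.2) = 0.7
  ((p2 | p3) -> p3): min(1, 1 − 0.7 + 0.2) = 0.5
  ~p2: Łukasiewicz ¬ gives 1 − 0.7 = 0.3
  (~p2 & p3) = min(0.3, 0.2) = 0.2
  (p3 -> (~p2 & p3)): min(1, 1 − 0.2 + 0.2) = 1
  (((p2 | p3) -> p3) -> (p3 -> (~p2 & p3))): min(1, 1 − 0.5 + 1) = 1
  (((p2 & p2) -> p2) | (((p2 | p3) -> p3) -> (p3 -> (~p2 & p3)))) = max(1, 1) = 1
  Łukasiewicz value = 1
Difference: 1 − 1 = 0.00

0.00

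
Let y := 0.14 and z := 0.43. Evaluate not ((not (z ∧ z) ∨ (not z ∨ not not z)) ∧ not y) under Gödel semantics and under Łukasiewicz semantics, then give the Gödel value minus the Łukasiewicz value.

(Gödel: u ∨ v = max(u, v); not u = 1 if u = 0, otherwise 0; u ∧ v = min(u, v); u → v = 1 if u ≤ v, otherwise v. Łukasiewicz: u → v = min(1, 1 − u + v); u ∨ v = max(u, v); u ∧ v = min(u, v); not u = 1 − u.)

Gödel evaluation:
  (z ∧ z) = min(0.43, 0.43) = 0.43
  not (z ∧ z): Gödel ¬ of 0.43 = 0 (operand ≠ 0)
  not z: Gödel ¬ of 0.43 = 0 (operand ≠ 0)
  not z: Gödel ¬ of 0.43 = 0 (operand ≠ 0)
  not not z: Gödel ¬ of 0 = 1 (operand is 0)
  (not z ∨ not not z) = max(0, 1) = 1
  (not (z ∧ z) ∨ (not z ∨ not not z)) = max(0, 1) = 1
  not y: Gödel ¬ of 0.14 = 0 (operand ≠ 0)
  ((not (z ∧ z) ∨ (not z ∨ not not z)) ∧ not y) = min(1, 0) = 0
  not ((not (z ∧ z) ∨ (not z ∨ not not z)) ∧ not y): Gödel ¬ of 0 = 1 (operand is 0)
  Gödel value = 1
Łukasiewicz evaluation:
  (z ∧ z) = min(0.43, 0.43) = 0.43
  not (z ∧ z): Łukasiewicz ¬ gives 1 − 0.43 = 0.57
  not z: Łukasiewicz ¬ gives 1 − 0.43 = 0.57
  not z: Łukasiewicz ¬ gives 1 − 0.43 = 0.57
  not not z: Łukasiewicz ¬ gives 1 − 0.57 = 0.43
  (not z ∨ not not z) = max(0.57, 0.43) = 0.57
  (not (z ∧ z) ∨ (not z ∨ not not z)) = max(0.57, 0.57) = 0.57
  not y: Łukasiewicz ¬ gives 1 − 0.14 = 0.86
  ((not (z ∧ z) ∨ (not z ∨ not not z)) ∧ not y) = min(0.57, 0.86) = 0.57
  not ((not (z ∧ z) ∨ (not z ∨ not not z)) ∧ not y): Łukasiewicz ¬ gives 1 − 0.57 = 0.43
  Łukasiewicz value = 0.43
Difference: 1 − 0.43 = 0.57

0.57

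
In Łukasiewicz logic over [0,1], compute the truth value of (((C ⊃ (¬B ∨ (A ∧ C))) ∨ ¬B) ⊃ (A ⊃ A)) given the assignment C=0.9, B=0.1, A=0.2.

¬B: Łukasiewicz ¬ gives 1 − 0.1 = 0.9
(A ∧ C) = min(0.2, 0.9) = 0.2
(¬B ∨ (A ∧ C)) = max(0.9, 0.2) = 0.9
(C ⊃ (¬B ∨ (A ∧ C))): min(1, 1 − 0.9 + 0.9) = 1
¬B: Łukasiewicz ¬ gives 1 − 0.1 = 0.9
((C ⊃ (¬B ∨ (A ∧ C))) ∨ ¬B) = max(1, 0.9) = 1
(A ⊃ A): min(1, 1 − 0.2 + 0.2) = 1
(((C ⊃ (¬B ∨ (A ∧ C))) ∨ ¬B) ⊃ (A ⊃ A)): min(1, 1 − 1 + 1) = 1

1.00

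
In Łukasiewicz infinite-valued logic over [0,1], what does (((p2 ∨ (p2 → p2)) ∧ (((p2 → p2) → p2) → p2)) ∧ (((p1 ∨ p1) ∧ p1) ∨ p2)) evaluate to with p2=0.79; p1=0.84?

(p2 → p2): min(1, 1 − 0.79 + 0.79) = 1
(p2 ∨ (p2 → p2)) = max(0.79, 1) = 1
(p2 → p2): min(1, 1 − 0.79 + 0.79) = 1
((p2 → p2) → p2): min(1, 1 − 1 + 0.79) = 0.79
(((p2 → p2) → p2) → p2): min(1, 1 − 0.79 + 0.79) = 1
((p2 ∨ (p2 → p2)) ∧ (((p2 → p2) → p2) → p2)) = min(1, 1) = 1
(p1 ∨ p1) = max(0.84, 0.84) = 0.84
((p1 ∨ p1) ∧ p1) = min(0.84, 0.84) = 0.84
(((p1 ∨ p1) ∧ p1) ∨ p2) = max(0.84, 0.79) = 0.84
(((p2 ∨ (p2 → p2)) ∧ (((p2 → p2) → p2) → p2)) ∧ (((p1 ∨ p1) ∧ p1) ∨ p2)) = min(1, 0.84) = 0.84

0.84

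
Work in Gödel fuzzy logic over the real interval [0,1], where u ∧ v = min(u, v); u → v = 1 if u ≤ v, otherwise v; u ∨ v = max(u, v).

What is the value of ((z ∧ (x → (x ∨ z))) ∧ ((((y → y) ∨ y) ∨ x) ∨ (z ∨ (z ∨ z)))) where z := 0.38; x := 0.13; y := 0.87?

0.38

(x ∨ z) = max(0.13, 0.38) = 0.38
(x → (x ∨ z)): 0.13 ≤ 0.38, so result = 1
(z ∧ (x → (x ∨ z))) = min(0.38, 1) = 0.38
(y → y): 0.87 ≤ 0.87, so result = 1
((y → y) ∨ y) = max(1, 0.87) = 1
(((y → y) ∨ y) ∨ x) = max(1, 0.13) = 1
(z ∨ z) = max(0.38, 0.38) = 0.38
(z ∨ (z ∨ z)) = max(0.38, 0.38) = 0.38
((((y → y) ∨ y) ∨ x) ∨ (z ∨ (z ∨ z))) = max(1, 0.38) = 1
((z ∧ (x → (x ∨ z))) ∧ ((((y → y) ∨ y) ∨ x) ∨ (z ∨ (z ∨ z)))) = min(0.38, 1) = 0.38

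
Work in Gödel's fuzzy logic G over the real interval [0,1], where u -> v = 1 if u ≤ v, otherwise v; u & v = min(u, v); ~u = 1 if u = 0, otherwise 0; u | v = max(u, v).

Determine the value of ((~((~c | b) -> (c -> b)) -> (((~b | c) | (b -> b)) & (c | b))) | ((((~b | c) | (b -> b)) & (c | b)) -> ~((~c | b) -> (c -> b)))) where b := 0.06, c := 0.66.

~c: Gödel ¬ of 0.66 = 0 (operand ≠ 0)
(~c | b) = max(0, 0.06) = 0.06
(c -> b): 0.66 > 0.06, so result = 0.06
((~c | b) -> (c -> b)): 0.06 ≤ 0.06, so result = 1
~((~c | b) -> (c -> b)): Gödel ¬ of 1 = 0 (operand ≠ 0)
~b: Gödel ¬ of 0.06 = 0 (operand ≠ 0)
(~b | c) = max(0, 0.66) = 0.66
(b -> b): 0.06 ≤ 0.06, so result = 1
((~b | c) | (b -> b)) = max(0.66, 1) = 1
(c | b) = max(0.66, 0.06) = 0.66
(((~b | c) | (b -> b)) & (c | b)) = min(1, 0.66) = 0.66
(~((~c | b) -> (c -> b)) -> (((~b | c) | (b -> b)) & (c | b))): 0 ≤ 0.66, so result = 1
~b: Gödel ¬ of 0.06 = 0 (operand ≠ 0)
(~b | c) = max(0, 0.66) = 0.66
(b -> b): 0.06 ≤ 0.06, so result = 1
((~b | c) | (b -> b)) = max(0.66, 1) = 1
(c | b) = max(0.66, 0.06) = 0.66
(((~b | c) | (b -> b)) & (c | b)) = min(1, 0.66) = 0.66
~c: Gödel ¬ of 0.66 = 0 (operand ≠ 0)
(~c | b) = max(0, 0.06) = 0.06
(c -> b): 0.66 > 0.06, so result = 0.06
((~c | b) -> (c -> b)): 0.06 ≤ 0.06, so result = 1
~((~c | b) -> (c -> b)): Gödel ¬ of 1 = 0 (operand ≠ 0)
((((~b | c) | (b -> b)) & (c | b)) -> ~((~c | b) -> (c -> b))): 0.66 > 0, so result = 0
((~((~c | b) -> (c -> b)) -> (((~b | c) | (b -> b)) & (c | b))) | ((((~b | c) | (b -> b)) & (c | b)) -> ~((~c | b) -> (c -> b)))) = max(1, 0) = 1

1.00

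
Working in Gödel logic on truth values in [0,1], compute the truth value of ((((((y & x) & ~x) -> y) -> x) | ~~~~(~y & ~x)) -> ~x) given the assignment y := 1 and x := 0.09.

(y & x) = min(1, 0.09) = 0.09
~x: Gödel ¬ of 0.09 = 0 (operand ≠ 0)
((y & x) & ~x) = min(0.09, 0) = 0
(((y & x) & ~x) -> y): 0 ≤ 1, so result = 1
((((y & x) & ~x) -> y) -> x): 1 > 0.09, so result = 0.09
~y: Gödel ¬ of 1 = 0 (operand ≠ 0)
~x: Gödel ¬ of 0.09 = 0 (operand ≠ 0)
(~y & ~x) = min(0, 0) = 0
~(~y & ~x): Gödel ¬ of 0 = 1 (operand is 0)
~~(~y & ~x): Gödel ¬ of 1 = 0 (operand ≠ 0)
~~~(~y & ~x): Gödel ¬ of 0 = 1 (operand is 0)
~~~~(~y & ~x): Gödel ¬ of 1 = 0 (operand ≠ 0)
(((((y & x) & ~x) -> y) -> x) | ~~~~(~y & ~x)) = max(0.09, 0) = 0.09
~x: Gödel ¬ of 0.09 = 0 (operand ≠ 0)
((((((y & x) & ~x) -> y) -> x) | ~~~~(~y & ~x)) -> ~x): 0.09 > 0, so result = 0

0.00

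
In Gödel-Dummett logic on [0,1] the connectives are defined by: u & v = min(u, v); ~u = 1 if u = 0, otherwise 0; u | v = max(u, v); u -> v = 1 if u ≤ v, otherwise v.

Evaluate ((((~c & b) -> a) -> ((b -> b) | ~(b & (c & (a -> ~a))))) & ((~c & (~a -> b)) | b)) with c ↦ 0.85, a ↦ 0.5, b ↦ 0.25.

0.25

~c: Gödel ¬ of 0.85 = 0 (operand ≠ 0)
(~c & b) = min(0, 0.25) = 0
((~c & b) -> a): 0 ≤ 0.5, so result = 1
(b -> b): 0.25 ≤ 0.25, so result = 1
~a: Gödel ¬ of 0.5 = 0 (operand ≠ 0)
(a -> ~a): 0.5 > 0, so result = 0
(c & (a -> ~a)) = min(0.85, 0) = 0
(b & (c & (a -> ~a))) = min(0.25, 0) = 0
~(b & (c & (a -> ~a))): Gödel ¬ of 0 = 1 (operand is 0)
((b -> b) | ~(b & (c & (a -> ~a)))) = max(1, 1) = 1
(((~c & b) -> a) -> ((b -> b) | ~(b & (c & (a -> ~a))))): 1 ≤ 1, so result = 1
~c: Gödel ¬ of 0.85 = 0 (operand ≠ 0)
~a: Gödel ¬ of 0.5 = 0 (operand ≠ 0)
(~a -> b): 0 ≤ 0.25, so result = 1
(~c & (~a -> b)) = min(0, 1) = 0
((~c & (~a -> b)) | b) = max(0, 0.25) = 0.25
((((~c & b) -> a) -> ((b -> b) | ~(b & (c & (a -> ~a))))) & ((~c & (~a -> b)) | b)) = min(1, 0.25) = 0.25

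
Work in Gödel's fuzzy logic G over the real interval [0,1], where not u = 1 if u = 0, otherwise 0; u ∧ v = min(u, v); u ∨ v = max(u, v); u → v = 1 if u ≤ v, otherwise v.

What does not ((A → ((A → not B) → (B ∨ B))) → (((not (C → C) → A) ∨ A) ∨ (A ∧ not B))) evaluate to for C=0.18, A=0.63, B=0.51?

0.00

not B: Gödel ¬ of 0.51 = 0 (operand ≠ 0)
(A → not B): 0.63 > 0, so result = 0
(B ∨ B) = max(0.51, 0.51) = 0.51
((A → not B) → (B ∨ B)): 0 ≤ 0.51, so result = 1
(A → ((A → not B) → (B ∨ B))): 0.63 ≤ 1, so result = 1
(C → C): 0.18 ≤ 0.18, so result = 1
not (C → C): Gödel ¬ of 1 = 0 (operand ≠ 0)
(not (C → C) → A): 0 ≤ 0.63, so result = 1
((not (C → C) → A) ∨ A) = max(1, 0.63) = 1
not B: Gödel ¬ of 0.51 = 0 (operand ≠ 0)
(A ∧ not B) = min(0.63, 0) = 0
(((not (C → C) → A) ∨ A) ∨ (A ∧ not B)) = max(1, 0) = 1
((A → ((A → not B) → (B ∨ B))) → (((not (C → C) → A) ∨ A) ∨ (A ∧ not B))): 1 ≤ 1, so result = 1
not ((A → ((A → not B) → (B ∨ B))) → (((not (C → C) → A) ∨ A) ∨ (A ∧ not B))): Gödel ¬ of 1 = 0 (operand ≠ 0)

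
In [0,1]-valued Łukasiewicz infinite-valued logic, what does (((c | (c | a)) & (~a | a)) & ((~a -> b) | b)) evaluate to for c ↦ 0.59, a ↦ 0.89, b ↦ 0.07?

0.89

(c | a) = max(0.59, 0.89) = 0.89
(c | (c | a)) = max(0.59, 0.89) = 0.89
~a: Łukasiewicz ¬ gives 1 − 0.89 = 0.11
(~a | a) = max(0.11, 0.89) = 0.89
((c | (c | a)) & (~a | a)) = min(0.89, 0.89) = 0.89
~a: Łukasiewicz ¬ gives 1 − 0.89 = 0.11
(~a -> b): min(1, 1 − 0.11 + 0.07) = 0.96
((~a -> b) | b) = max(0.96, 0.07) = 0.96
(((c | (c | a)) & (~a | a)) & ((~a -> b) | b)) = min(0.89, 0.96) = 0.89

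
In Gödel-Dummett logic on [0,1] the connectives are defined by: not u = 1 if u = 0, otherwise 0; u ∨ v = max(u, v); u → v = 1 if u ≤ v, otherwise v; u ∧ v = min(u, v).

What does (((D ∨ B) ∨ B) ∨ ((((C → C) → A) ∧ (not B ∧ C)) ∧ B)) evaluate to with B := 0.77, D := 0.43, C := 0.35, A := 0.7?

(D ∨ B) = max(0.43, 0.77) = 0.77
((D ∨ B) ∨ B) = max(0.77, 0.77) = 0.77
(C → C): 0.35 ≤ 0.35, so result = 1
((C → C) → A): 1 > 0.7, so result = 0.7
not B: Gödel ¬ of 0.77 = 0 (operand ≠ 0)
(not B ∧ C) = min(0, 0.35) = 0
(((C → C) → A) ∧ (not B ∧ C)) = min(0.7, 0) = 0
((((C → C) → A) ∧ (not B ∧ C)) ∧ B) = min(0, 0.77) = 0
(((D ∨ B) ∨ B) ∨ ((((C → C) → A) ∧ (not B ∧ C)) ∧ B)) = max(0.77, 0) = 0.77

0.77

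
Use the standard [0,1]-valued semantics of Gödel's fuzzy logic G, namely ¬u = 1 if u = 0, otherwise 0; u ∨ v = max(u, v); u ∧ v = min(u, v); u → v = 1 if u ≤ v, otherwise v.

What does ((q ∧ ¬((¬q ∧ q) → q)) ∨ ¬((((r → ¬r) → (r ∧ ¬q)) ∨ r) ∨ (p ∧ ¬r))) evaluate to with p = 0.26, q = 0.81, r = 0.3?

0.00

¬q: Gödel ¬ of 0.81 = 0 (operand ≠ 0)
(¬q ∧ q) = min(0, 0.81) = 0
((¬q ∧ q) → q): 0 ≤ 0.81, so result = 1
¬((¬q ∧ q) → q): Gödel ¬ of 1 = 0 (operand ≠ 0)
(q ∧ ¬((¬q ∧ q) → q)) = min(0.81, 0) = 0
¬r: Gödel ¬ of 0.3 = 0 (operand ≠ 0)
(r → ¬r): 0.3 > 0, so result = 0
¬q: Gödel ¬ of 0.81 = 0 (operand ≠ 0)
(r ∧ ¬q) = min(0.3, 0) = 0
((r → ¬r) → (r ∧ ¬q)): 0 ≤ 0, so result = 1
(((r → ¬r) → (r ∧ ¬q)) ∨ r) = max(1, 0.3) = 1
¬r: Gödel ¬ of 0.3 = 0 (operand ≠ 0)
(p ∧ ¬r) = min(0.26, 0) = 0
((((r → ¬r) → (r ∧ ¬q)) ∨ r) ∨ (p ∧ ¬r)) = max(1, 0) = 1
¬((((r → ¬r) → (r ∧ ¬q)) ∨ r) ∨ (p ∧ ¬r)): Gödel ¬ of 1 = 0 (operand ≠ 0)
((q ∧ ¬((¬q ∧ q) → q)) ∨ ¬((((r → ¬r) → (r ∧ ¬q)) ∨ r) ∨ (p ∧ ¬r))) = max(0, 0) = 0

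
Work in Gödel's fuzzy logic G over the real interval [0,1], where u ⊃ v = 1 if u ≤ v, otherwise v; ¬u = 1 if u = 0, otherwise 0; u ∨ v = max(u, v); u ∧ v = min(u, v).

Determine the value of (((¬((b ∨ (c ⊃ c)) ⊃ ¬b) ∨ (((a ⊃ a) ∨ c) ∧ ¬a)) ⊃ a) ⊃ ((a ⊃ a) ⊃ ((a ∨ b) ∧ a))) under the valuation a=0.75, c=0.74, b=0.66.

(c ⊃ c): 0.74 ≤ 0.74, so result = 1
(b ∨ (c ⊃ c)) = max(0.66, 1) = 1
¬b: Gödel ¬ of 0.66 = 0 (operand ≠ 0)
((b ∨ (c ⊃ c)) ⊃ ¬b): 1 > 0, so result = 0
¬((b ∨ (c ⊃ c)) ⊃ ¬b): Gödel ¬ of 0 = 1 (operand is 0)
(a ⊃ a): 0.75 ≤ 0.75, so result = 1
((a ⊃ a) ∨ c) = max(1, 0.74) = 1
¬a: Gödel ¬ of 0.75 = 0 (operand ≠ 0)
(((a ⊃ a) ∨ c) ∧ ¬a) = min(1, 0) = 0
(¬((b ∨ (c ⊃ c)) ⊃ ¬b) ∨ (((a ⊃ a) ∨ c) ∧ ¬a)) = max(1, 0) = 1
((¬((b ∨ (c ⊃ c)) ⊃ ¬b) ∨ (((a ⊃ a) ∨ c) ∧ ¬a)) ⊃ a): 1 > 0.75, so result = 0.75
(a ⊃ a): 0.75 ≤ 0.75, so result = 1
(a ∨ b) = max(0.75, 0.66) = 0.75
((a ∨ b) ∧ a) = min(0.75, 0.75) = 0.75
((a ⊃ a) ⊃ ((a ∨ b) ∧ a)): 1 > 0.75, so result = 0.75
(((¬((b ∨ (c ⊃ c)) ⊃ ¬b) ∨ (((a ⊃ a) ∨ c) ∧ ¬a)) ⊃ a) ⊃ ((a ⊃ a) ⊃ ((a ∨ b) ∧ a))): 0.75 ≤ 0.75, so result = 1

1.00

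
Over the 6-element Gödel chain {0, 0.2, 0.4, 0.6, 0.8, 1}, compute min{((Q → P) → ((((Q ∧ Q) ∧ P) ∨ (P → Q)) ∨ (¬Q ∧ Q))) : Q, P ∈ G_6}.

0.00

The minimum is attained at Q = 0, P = 0.2:
  (Q → P): 0 ≤ 0.2, so result = 1
  (Q ∧ Q) = min(0, 0) = 0
  ((Q ∧ Q) ∧ P) = min(0, 0.2) = 0
  (P → Q): 0.2 > 0, so result = 0
  (((Q ∧ Q) ∧ P) ∨ (P → Q)) = max(0, 0) = 0
  ¬Q: Gödel ¬ of 0 = 1 (operand is 0)
  (¬Q ∧ Q) = min(1, 0) = 0
  ((((Q ∧ Q) ∧ P) ∨ (P → Q)) ∨ (¬Q ∧ Q)) = max(0, 0) = 0
  ((Q → P) → ((((Q ∧ Q) ∧ P) ∨ (P → Q)) ∨ (¬Q ∧ Q))): 1 > 0, so result = 0
Checking all 36 assignments confirms none give a value below 0.00.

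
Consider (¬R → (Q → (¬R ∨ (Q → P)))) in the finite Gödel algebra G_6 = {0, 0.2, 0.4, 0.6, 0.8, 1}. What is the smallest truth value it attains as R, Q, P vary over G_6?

1.00

Every assignment gives 1. For instance at R = 0, Q = 0, P = 0:
  ¬R: Gödel ¬ of 0 = 1 (operand is 0)
  ¬R: Gödel ¬ of 0 = 1 (operand is 0)
  (Q → P): 0 ≤ 0, so result = 1
  (¬R ∨ (Q → P)) = max(1, 1) = 1
  (Q → (¬R ∨ (Q → P))): 0 ≤ 1, so result = 1
  (¬R → (Q → (¬R ∨ (Q → P)))): 1 ≤ 1, so result = 1
All 216 assignments give value 1 — the formula is a G_6-tautology.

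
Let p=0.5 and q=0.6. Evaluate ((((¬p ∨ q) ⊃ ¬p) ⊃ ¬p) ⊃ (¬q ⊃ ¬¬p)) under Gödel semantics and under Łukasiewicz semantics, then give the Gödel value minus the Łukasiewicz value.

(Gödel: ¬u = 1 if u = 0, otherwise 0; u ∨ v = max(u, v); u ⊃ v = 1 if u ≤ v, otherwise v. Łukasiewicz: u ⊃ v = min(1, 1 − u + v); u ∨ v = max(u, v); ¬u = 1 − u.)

0.00

Gödel evaluation:
  ¬p: Gödel ¬ of 0.5 = 0 (operand ≠ 0)
  (¬p ∨ q) = max(0, 0.6) = 0.6
  ¬p: Gödel ¬ of 0.5 = 0 (operand ≠ 0)
  ((¬p ∨ q) ⊃ ¬p): 0.6 > 0, so result = 0
  ¬p: Gödel ¬ of 0.5 = 0 (operand ≠ 0)
  (((¬p ∨ q) ⊃ ¬p) ⊃ ¬p): 0 ≤ 0, so result = 1
  ¬q: Gödel ¬ of 0.6 = 0 (operand ≠ 0)
  ¬p: Gödel ¬ of 0.5 = 0 (operand ≠ 0)
  ¬¬p: Gödel ¬ of 0 = 1 (operand is 0)
  (¬q ⊃ ¬¬p): 0 ≤ 1, so result = 1
  ((((¬p ∨ q) ⊃ ¬p) ⊃ ¬p) ⊃ (¬q ⊃ ¬¬p)): 1 ≤ 1, so result = 1
  Gödel value = 1
Łukasiewicz evaluation:
  ¬p: Łukasiewicz ¬ gives 1 − 0.5 = 0.5
  (¬p ∨ q) = max(0.5, 0.6) = 0.6
  ¬p: Łukasiewicz ¬ gives 1 − 0.5 = 0.5
  ((¬p ∨ q) ⊃ ¬p): min(1, 1 − 0.6 + 0.5) = 0.9
  ¬p: Łukasiewicz ¬ gives 1 − 0.5 = 0.5
  (((¬p ∨ q) ⊃ ¬p) ⊃ ¬p): min(1, 1 − 0.9 + 0.5) = 0.6
  ¬q: Łukasiewicz ¬ gives 1 − 0.6 = 0.4
  ¬p: Łukasiewicz ¬ gives 1 − 0.5 = 0.5
  ¬¬p: Łukasiewicz ¬ gives 1 − 0.5 = 0.5
  (¬q ⊃ ¬¬p): min(1, 1 − 0.4 + 0.5) = 1
  ((((¬p ∨ q) ⊃ ¬p) ⊃ ¬p) ⊃ (¬q ⊃ ¬¬p)): min(1, 1 − 0.6 + 1) = 1
  Łukasiewicz value = 1
Difference: 1 − 1 = 0.00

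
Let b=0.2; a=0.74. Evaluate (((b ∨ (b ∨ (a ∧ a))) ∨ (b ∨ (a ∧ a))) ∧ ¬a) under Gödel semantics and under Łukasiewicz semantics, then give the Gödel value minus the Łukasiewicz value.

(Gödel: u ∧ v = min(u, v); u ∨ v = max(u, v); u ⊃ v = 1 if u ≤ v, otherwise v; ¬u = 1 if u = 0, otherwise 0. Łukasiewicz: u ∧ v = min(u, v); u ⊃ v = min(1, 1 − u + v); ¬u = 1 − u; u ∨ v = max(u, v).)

Gödel evaluation:
  (a ∧ a) = min(0.74, 0.74) = 0.74
  (b ∨ (a ∧ a)) = max(0.2, 0.74) = 0.74
  (b ∨ (b ∨ (a ∧ a))) = max(0.2, 0.74) = 0.74
  (a ∧ a) = min(0.74, 0.74) = 0.74
  (b ∨ (a ∧ a)) = max(0.2, 0.74) = 0.74
  ((b ∨ (b ∨ (a ∧ a))) ∨ (b ∨ (a ∧ a))) = max(0.74, 0.74) = 0.74
  ¬a: Gödel ¬ of 0.74 = 0 (operand ≠ 0)
  (((b ∨ (b ∨ (a ∧ a))) ∨ (b ∨ (a ∧ a))) ∧ ¬a) = min(0.74, 0) = 0
  Gödel value = 0
Łukasiewicz evaluation:
  (a ∧ a) = min(0.74, 0.74) = 0.74
  (b ∨ (a ∧ a)) = max(0.2, 0.74) = 0.74
  (b ∨ (b ∨ (a ∧ a))) = max(0.2, 0.74) = 0.74
  (a ∧ a) = min(0.74, 0.74) = 0.74
  (b ∨ (a ∧ a)) = max(0.2, 0.74) = 0.74
  ((b ∨ (b ∨ (a ∧ a))) ∨ (b ∨ (a ∧ a))) = max(0.74, 0.74) = 0.74
  ¬a: Łukasiewicz ¬ gives 1 − 0.74 = 0.26
  (((b ∨ (b ∨ (a ∧ a))) ∨ (b ∨ (a ∧ a))) ∧ ¬a) = min(0.74, 0.26) = 0.26
  Łukasiewicz value = 0.26
Difference: 0 − 0.26 = -0.26

-0.26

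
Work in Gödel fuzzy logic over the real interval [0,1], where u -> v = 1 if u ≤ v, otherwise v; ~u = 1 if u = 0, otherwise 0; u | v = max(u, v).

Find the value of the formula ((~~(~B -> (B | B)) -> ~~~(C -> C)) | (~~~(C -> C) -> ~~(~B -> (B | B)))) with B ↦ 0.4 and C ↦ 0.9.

1.00

~B: Gödel ¬ of 0.4 = 0 (operand ≠ 0)
(B | B) = max(0.4, 0.4) = 0.4
(~B -> (B | B)): 0 ≤ 0.4, so result = 1
~(~B -> (B | B)): Gödel ¬ of 1 = 0 (operand ≠ 0)
~~(~B -> (B | B)): Gödel ¬ of 0 = 1 (operand is 0)
(C -> C): 0.9 ≤ 0.9, so result = 1
~(C -> C): Gödel ¬ of 1 = 0 (operand ≠ 0)
~~(C -> C): Gödel ¬ of 0 = 1 (operand is 0)
~~~(C -> C): Gödel ¬ of 1 = 0 (operand ≠ 0)
(~~(~B -> (B | B)) -> ~~~(C -> C)): 1 > 0, so result = 0
(C -> C): 0.9 ≤ 0.9, so result = 1
~(C -> C): Gödel ¬ of 1 = 0 (operand ≠ 0)
~~(C -> C): Gödel ¬ of 0 = 1 (operand is 0)
~~~(C -> C): Gödel ¬ of 1 = 0 (operand ≠ 0)
~B: Gödel ¬ of 0.4 = 0 (operand ≠ 0)
(B | B) = max(0.4, 0.4) = 0.4
(~B -> (B | B)): 0 ≤ 0.4, so result = 1
~(~B -> (B | B)): Gödel ¬ of 1 = 0 (operand ≠ 0)
~~(~B -> (B | B)): Gödel ¬ of 0 = 1 (operand is 0)
(~~~(C -> C) -> ~~(~B -> (B | B))): 0 ≤ 1, so result = 1
((~~(~B -> (B | B)) -> ~~~(C -> C)) | (~~~(C -> C) -> ~~(~B -> (B | B)))) = max(0, 1) = 1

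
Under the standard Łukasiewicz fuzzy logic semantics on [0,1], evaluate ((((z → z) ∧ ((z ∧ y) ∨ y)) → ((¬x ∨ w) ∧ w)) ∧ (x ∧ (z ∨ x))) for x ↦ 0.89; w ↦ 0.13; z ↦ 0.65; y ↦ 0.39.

0.74

(z → z): min(1, 1 − 0.65 + 0.65) = 1
(z ∧ y) = min(0.65, 0.39) = 0.39
((z ∧ y) ∨ y) = max(0.39, 0.39) = 0.39
((z → z) ∧ ((z ∧ y) ∨ y)) = min(1, 0.39) = 0.39
¬x: Łukasiewicz ¬ gives 1 − 0.89 = 0.11
(¬x ∨ w) = max(0.11, 0.13) = 0.13
((¬x ∨ w) ∧ w) = min(0.13, 0.13) = 0.13
(((z → z) ∧ ((z ∧ y) ∨ y)) → ((¬x ∨ w) ∧ w)): min(1, 1 − 0.39 + 0.13) = 0.74
(z ∨ x) = max(0.65, 0.89) = 0.89
(x ∧ (z ∨ x)) = min(0.89, 0.89) = 0.89
((((z → z) ∧ ((z ∧ y) ∨ y)) → ((¬x ∨ w) ∧ w)) ∧ (x ∧ (z ∨ x))) = min(0.74, 0.89) = 0.74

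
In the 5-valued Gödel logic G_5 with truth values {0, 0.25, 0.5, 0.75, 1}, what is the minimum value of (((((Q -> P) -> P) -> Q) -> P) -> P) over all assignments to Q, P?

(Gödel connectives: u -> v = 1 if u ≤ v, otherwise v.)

The minimum is attained at Q = 0, P = 0.25:
  (Q -> P): 0 ≤ 0.25, so result = 1
  ((Q -> P) -> P): 1 > 0.25, so result = 0.25
  (((Q -> P) -> P) -> Q): 0.25 > 0, so result = 0
  ((((Q -> P) -> P) -> Q) -> P): 0 ≤ 0.25, so result = 1
  (((((Q -> P) -> P) -> Q) -> P) -> P): 1 > 0.25, so result = 0.25
Checking all 25 assignments confirms none give a value below 0.25.

0.25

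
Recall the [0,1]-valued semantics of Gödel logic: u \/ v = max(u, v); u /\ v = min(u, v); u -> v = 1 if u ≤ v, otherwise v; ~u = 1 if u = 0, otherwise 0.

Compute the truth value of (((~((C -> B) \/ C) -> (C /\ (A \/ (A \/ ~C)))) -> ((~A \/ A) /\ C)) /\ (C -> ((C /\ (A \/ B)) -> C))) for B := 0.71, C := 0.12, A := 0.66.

(C -> B): 0.12 ≤ 0.71, so result = 1
((C -> B) \/ C) = max(1, 0.12) = 1
~((C -> B) \/ C): Gödel ¬ of 1 = 0 (operand ≠ 0)
~C: Gödel ¬ of 0.12 = 0 (operand ≠ 0)
(A \/ ~C) = max(0.66, 0) = 0.66
(A \/ (A \/ ~C)) = max(0.66, 0.66) = 0.66
(C /\ (A \/ (A \/ ~C))) = min(0.12, 0.66) = 0.12
(~((C -> B) \/ C) -> (C /\ (A \/ (A \/ ~C)))): 0 ≤ 0.12, so result = 1
~A: Gödel ¬ of 0.66 = 0 (operand ≠ 0)
(~A \/ A) = max(0, 0.66) = 0.66
((~A \/ A) /\ C) = min(0.66, 0.12) = 0.12
((~((C -> B) \/ C) -> (C /\ (A \/ (A \/ ~C)))) -> ((~A \/ A) /\ C)): 1 > 0.12, so result = 0.12
(A \/ B) = max(0.66, 0.71) = 0.71
(C /\ (A \/ B)) = min(0.12, 0.71) = 0.12
((C /\ (A \/ B)) -> C): 0.12 ≤ 0.12, so result = 1
(C -> ((C /\ (A \/ B)) -> C)): 0.12 ≤ 1, so result = 1
(((~((C -> B) \/ C) -> (C /\ (A \/ (A \/ ~C)))) -> ((~A \/ A) /\ C)) /\ (C -> ((C /\ (A \/ B)) -> C))) = min(0.12, 1) = 0.12

0.12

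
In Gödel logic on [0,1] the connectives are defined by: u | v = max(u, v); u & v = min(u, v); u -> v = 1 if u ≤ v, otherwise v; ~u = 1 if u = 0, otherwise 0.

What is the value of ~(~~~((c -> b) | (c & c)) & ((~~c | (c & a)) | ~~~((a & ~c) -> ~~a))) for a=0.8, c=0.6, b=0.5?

1.00

(c -> b): 0.6 > 0.5, so result = 0.5
(c & c) = min(0.6, 0.6) = 0.6
((c -> b) | (c & c)) = max(0.5, 0.6) = 0.6
~((c -> b) | (c & c)): Gödel ¬ of 0.6 = 0 (operand ≠ 0)
~~((c -> b) | (c & c)): Gödel ¬ of 0 = 1 (operand is 0)
~~~((c -> b) | (c & c)): Gödel ¬ of 1 = 0 (operand ≠ 0)
~c: Gödel ¬ of 0.6 = 0 (operand ≠ 0)
~~c: Gödel ¬ of 0 = 1 (operand is 0)
(c & a) = min(0.6, 0.8) = 0.6
(~~c | (c & a)) = max(1, 0.6) = 1
~c: Gödel ¬ of 0.6 = 0 (operand ≠ 0)
(a & ~c) = min(0.8, 0) = 0
~a: Gödel ¬ of 0.8 = 0 (operand ≠ 0)
~~a: Gödel ¬ of 0 = 1 (operand is 0)
((a & ~c) -> ~~a): 0 ≤ 1, so result = 1
~((a & ~c) -> ~~a): Gödel ¬ of 1 = 0 (operand ≠ 0)
~~((a & ~c) -> ~~a): Gödel ¬ of 0 = 1 (operand is 0)
~~~((a & ~c) -> ~~a): Gödel ¬ of 1 = 0 (operand ≠ 0)
((~~c | (c & a)) | ~~~((a & ~c) -> ~~a)) = max(1, 0) = 1
(~~~((c -> b) | (c & c)) & ((~~c | (c & a)) | ~~~((a & ~c) -> ~~a))) = min(0, 1) = 0
~(~~~((c -> b) | (c & c)) & ((~~c | (c & a)) | ~~~((a & ~c) -> ~~a))): Gödel ¬ of 0 = 1 (operand is 0)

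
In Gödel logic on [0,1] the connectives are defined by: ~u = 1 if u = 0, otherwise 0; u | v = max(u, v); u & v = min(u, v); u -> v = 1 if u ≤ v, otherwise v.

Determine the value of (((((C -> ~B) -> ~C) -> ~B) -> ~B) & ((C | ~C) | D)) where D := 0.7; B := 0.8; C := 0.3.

0.70

~B: Gödel ¬ of 0.8 = 0 (operand ≠ 0)
(C -> ~B): 0.3 > 0, so result = 0
~C: Gödel ¬ of 0.3 = 0 (operand ≠ 0)
((C -> ~B) -> ~C): 0 ≤ 0, so result = 1
~B: Gödel ¬ of 0.8 = 0 (operand ≠ 0)
(((C -> ~B) -> ~C) -> ~B): 1 > 0, so result = 0
~B: Gödel ¬ of 0.8 = 0 (operand ≠ 0)
((((C -> ~B) -> ~C) -> ~B) -> ~B): 0 ≤ 0, so result = 1
~C: Gödel ¬ of 0.3 = 0 (operand ≠ 0)
(C | ~C) = max(0.3, 0) = 0.3
((C | ~C) | D) = max(0.3, 0.7) = 0.7
(((((C -> ~B) -> ~C) -> ~B) -> ~B) & ((C | ~C) | D)) = min(1, 0.7) = 0.7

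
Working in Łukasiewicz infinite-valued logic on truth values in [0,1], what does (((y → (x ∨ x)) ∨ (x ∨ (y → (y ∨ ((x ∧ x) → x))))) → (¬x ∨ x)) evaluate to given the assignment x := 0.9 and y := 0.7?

(x ∨ x) = max(0.9, 0.9) = 0.9
(y → (x ∨ x)): min(1, 1 − 0.7 + 0.9) = 1
(x ∧ x) = min(0.9, 0.9) = 0.9
((x ∧ x) → x): min(1, 1 − 0.9 + 0.9) = 1
(y ∨ ((x ∧ x) → x)) = max(0.7, 1) = 1
(y → (y ∨ ((x ∧ x) → x))): min(1, 1 − 0.7 + 1) = 1
(x ∨ (y → (y ∨ ((x ∧ x) → x)))) = max(0.9, 1) = 1
((y → (x ∨ x)) ∨ (x ∨ (y → (y ∨ ((x ∧ x) → x))))) = max(1, 1) = 1
¬x: Łukasiewicz ¬ gives 1 − 0.9 = 0.1
(¬x ∨ x) = max(0.1, 0.9) = 0.9
(((y → (x ∨ x)) ∨ (x ∨ (y → (y ∨ ((x ∧ x) → x))))) → (¬x ∨ x)): min(1, 1 − 1 + 0.9) = 0.9

0.90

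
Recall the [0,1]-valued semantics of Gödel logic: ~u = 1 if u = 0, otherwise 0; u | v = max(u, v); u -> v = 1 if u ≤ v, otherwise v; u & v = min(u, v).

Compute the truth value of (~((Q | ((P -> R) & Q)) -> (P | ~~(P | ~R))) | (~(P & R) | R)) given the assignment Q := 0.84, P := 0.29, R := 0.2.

0.20

(P -> R): 0.29 > 0.2, so result = 0.2
((P -> R) & Q) = min(0.2, 0.84) = 0.2
(Q | ((P -> R) & Q)) = max(0.84, 0.2) = 0.84
~R: Gödel ¬ of 0.2 = 0 (operand ≠ 0)
(P | ~R) = max(0.29, 0) = 0.29
~(P | ~R): Gödel ¬ of 0.29 = 0 (operand ≠ 0)
~~(P | ~R): Gödel ¬ of 0 = 1 (operand is 0)
(P | ~~(P | ~R)) = max(0.29, 1) = 1
((Q | ((P -> R) & Q)) -> (P | ~~(P | ~R))): 0.84 ≤ 1, so result = 1
~((Q | ((P -> R) & Q)) -> (P | ~~(P | ~R))): Gödel ¬ of 1 = 0 (operand ≠ 0)
(P & R) = min(0.29, 0.2) = 0.2
~(P & R): Gödel ¬ of 0.2 = 0 (operand ≠ 0)
(~(P & R) | R) = max(0, 0.2) = 0.2
(~((Q | ((P -> R) & Q)) -> (P | ~~(P | ~R))) | (~(P & R) | R)) = max(0, 0.2) = 0.2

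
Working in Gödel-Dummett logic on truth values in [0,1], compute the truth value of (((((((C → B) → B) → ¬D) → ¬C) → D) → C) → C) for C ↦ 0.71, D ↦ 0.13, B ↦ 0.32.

(C → B): 0.71 > 0.32, so result = 0.32
((C → B) → B): 0.32 ≤ 0.32, so result = 1
¬D: Gödel ¬ of 0.13 = 0 (operand ≠ 0)
(((C → B) → B) → ¬D): 1 > 0, so result = 0
¬C: Gödel ¬ of 0.71 = 0 (operand ≠ 0)
((((C → B) → B) → ¬D) → ¬C): 0 ≤ 0, so result = 1
(((((C → B) → B) → ¬D) → ¬C) → D): 1 > 0.13, so result = 0.13
((((((C → B) → B) → ¬D) → ¬C) → D) → C): 0.13 ≤ 0.71, so result = 1
(((((((C → B) → B) → ¬D) → ¬C) → D) → C) → C): 1 > 0.71, so result = 0.71

0.71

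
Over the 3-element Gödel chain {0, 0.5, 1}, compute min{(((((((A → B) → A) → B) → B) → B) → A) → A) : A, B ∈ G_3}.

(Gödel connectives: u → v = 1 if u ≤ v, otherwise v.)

The minimum is attained at A = 0.5, B = 0:
  (A → B): 0.5 > 0, so result = 0
  ((A → B) → A): 0 ≤ 0.5, so result = 1
  (((A → B) → A) → B): 1 > 0, so result = 0
  ((((A → B) → A) → B) → B): 0 ≤ 0, so result = 1
  (((((A → B) → A) → B) → B) → B): 1 > 0, so result = 0
  ((((((A → B) → A) → B) → B) → B) → A): 0 ≤ 0.5, so result = 1
  (((((((A → B) → A) → B) → B) → B) → A) → A): 1 > 0.5, so result = 0.5
Checking all 9 assignments confirms none give a value below 0.50.

0.50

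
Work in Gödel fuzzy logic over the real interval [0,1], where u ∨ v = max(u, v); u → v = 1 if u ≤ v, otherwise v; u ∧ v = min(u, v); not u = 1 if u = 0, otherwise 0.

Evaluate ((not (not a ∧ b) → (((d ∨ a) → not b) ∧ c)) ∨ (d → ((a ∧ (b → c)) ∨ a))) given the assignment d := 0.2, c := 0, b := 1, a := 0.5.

1.00

not a: Gödel ¬ of 0.5 = 0 (operand ≠ 0)
(not a ∧ b) = min(0, 1) = 0
not (not a ∧ b): Gödel ¬ of 0 = 1 (operand is 0)
(d ∨ a) = max(0.2, 0.5) = 0.5
not b: Gödel ¬ of 1 = 0 (operand ≠ 0)
((d ∨ a) → not b): 0.5 > 0, so result = 0
(((d ∨ a) → not b) ∧ c) = min(0, 0) = 0
(not (not a ∧ b) → (((d ∨ a) → not b) ∧ c)): 1 > 0, so result = 0
(b → c): 1 > 0, so result = 0
(a ∧ (b → c)) = min(0.5, 0) = 0
((a ∧ (b → c)) ∨ a) = max(0, 0.5) = 0.5
(d → ((a ∧ (b → c)) ∨ a)): 0.2 ≤ 0.5, so result = 1
((not (not a ∧ b) → (((d ∨ a) → not b) ∧ c)) ∨ (d → ((a ∧ (b → c)) ∨ a))) = max(0, 1) = 1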